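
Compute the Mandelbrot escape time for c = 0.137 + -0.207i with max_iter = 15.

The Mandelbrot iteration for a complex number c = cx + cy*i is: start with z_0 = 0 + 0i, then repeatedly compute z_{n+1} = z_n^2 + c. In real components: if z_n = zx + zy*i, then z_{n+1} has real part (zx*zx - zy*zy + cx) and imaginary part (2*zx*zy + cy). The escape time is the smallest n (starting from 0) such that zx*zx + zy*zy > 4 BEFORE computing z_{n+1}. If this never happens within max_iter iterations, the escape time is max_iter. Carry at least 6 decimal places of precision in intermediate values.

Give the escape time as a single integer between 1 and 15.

z_0 = 0 + 0i, c = 0.1370 + -0.2070i
Iter 1: z = 0.1370 + -0.2070i, |z|^2 = 0.0616
Iter 2: z = 0.1129 + -0.2637i, |z|^2 = 0.0823
Iter 3: z = 0.0802 + -0.2666i, |z|^2 = 0.0775
Iter 4: z = 0.0724 + -0.2498i, |z|^2 = 0.0676
Iter 5: z = 0.0799 + -0.2432i, |z|^2 = 0.0655
Iter 6: z = 0.0843 + -0.2458i, |z|^2 = 0.0675
Iter 7: z = 0.0837 + -0.2484i, |z|^2 = 0.0687
Iter 8: z = 0.0823 + -0.2486i, |z|^2 = 0.0686
Iter 9: z = 0.0820 + -0.2479i, |z|^2 = 0.0682
Iter 10: z = 0.0823 + -0.2476i, |z|^2 = 0.0681
Iter 11: z = 0.0824 + -0.2477i, |z|^2 = 0.0682
Iter 12: z = 0.0824 + -0.2478i, |z|^2 = 0.0682
Iter 13: z = 0.0824 + -0.2479i, |z|^2 = 0.0682
Iter 14: z = 0.0824 + -0.2478i, |z|^2 = 0.0682

Answer: 15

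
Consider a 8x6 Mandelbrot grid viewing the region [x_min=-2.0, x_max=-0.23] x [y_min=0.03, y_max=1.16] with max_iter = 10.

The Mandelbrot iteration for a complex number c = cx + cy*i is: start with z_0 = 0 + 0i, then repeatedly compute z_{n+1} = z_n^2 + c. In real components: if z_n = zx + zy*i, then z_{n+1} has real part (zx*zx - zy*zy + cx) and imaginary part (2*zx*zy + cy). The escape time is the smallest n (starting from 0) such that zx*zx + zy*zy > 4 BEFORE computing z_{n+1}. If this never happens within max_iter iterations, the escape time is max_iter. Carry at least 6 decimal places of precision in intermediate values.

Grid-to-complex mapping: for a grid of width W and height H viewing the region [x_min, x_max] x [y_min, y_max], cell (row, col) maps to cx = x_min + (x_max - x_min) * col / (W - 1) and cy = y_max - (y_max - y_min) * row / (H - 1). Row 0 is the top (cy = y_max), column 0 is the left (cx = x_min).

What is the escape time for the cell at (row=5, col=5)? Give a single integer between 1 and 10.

Answer: 10

Derivation:
z_0 = 0 + 0i, c = -0.7357 + 0.0300i
Iter 1: z = -0.7357 + 0.0300i, |z|^2 = 0.5422
Iter 2: z = -0.1953 + -0.0141i, |z|^2 = 0.0384
Iter 3: z = -0.6978 + 0.0355i, |z|^2 = 0.4881
Iter 4: z = -0.2501 + -0.0196i, |z|^2 = 0.0629
Iter 5: z = -0.6735 + 0.0398i, |z|^2 = 0.4552
Iter 6: z = -0.2836 + -0.0236i, |z|^2 = 0.0810
Iter 7: z = -0.6558 + 0.0434i, |z|^2 = 0.4320
Iter 8: z = -0.3075 + -0.0269i, |z|^2 = 0.0953
Iter 9: z = -0.6419 + 0.0466i, |z|^2 = 0.4142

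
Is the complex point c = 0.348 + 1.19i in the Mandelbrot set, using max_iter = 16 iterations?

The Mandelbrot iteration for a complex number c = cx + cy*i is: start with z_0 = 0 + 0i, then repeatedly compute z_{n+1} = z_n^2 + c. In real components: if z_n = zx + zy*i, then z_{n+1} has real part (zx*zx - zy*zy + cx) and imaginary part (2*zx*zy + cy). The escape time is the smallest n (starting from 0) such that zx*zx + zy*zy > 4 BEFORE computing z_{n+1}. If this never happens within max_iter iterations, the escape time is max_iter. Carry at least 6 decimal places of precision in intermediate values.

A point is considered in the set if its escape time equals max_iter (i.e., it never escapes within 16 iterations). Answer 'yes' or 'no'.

Answer: no

Derivation:
z_0 = 0 + 0i, c = 0.3480 + 1.1900i
Iter 1: z = 0.3480 + 1.1900i, |z|^2 = 1.5372
Iter 2: z = -0.9470 + 2.0182i, |z|^2 = 4.9701
Escaped at iteration 2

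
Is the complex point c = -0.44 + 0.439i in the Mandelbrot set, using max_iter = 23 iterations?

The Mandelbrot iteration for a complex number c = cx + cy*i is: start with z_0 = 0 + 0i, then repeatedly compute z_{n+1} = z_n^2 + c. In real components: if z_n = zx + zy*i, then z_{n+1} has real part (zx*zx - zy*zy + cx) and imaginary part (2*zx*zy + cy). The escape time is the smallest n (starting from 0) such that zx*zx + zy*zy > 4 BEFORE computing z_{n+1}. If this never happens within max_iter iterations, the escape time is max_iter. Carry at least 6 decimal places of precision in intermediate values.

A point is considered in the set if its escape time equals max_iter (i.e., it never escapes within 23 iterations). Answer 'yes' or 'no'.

Answer: yes

Derivation:
z_0 = 0 + 0i, c = -0.4400 + 0.4390i
Iter 1: z = -0.4400 + 0.4390i, |z|^2 = 0.3863
Iter 2: z = -0.4391 + 0.0527i, |z|^2 = 0.1956
Iter 3: z = -0.2499 + 0.3927i, |z|^2 = 0.2167
Iter 4: z = -0.5318 + 0.2427i, |z|^2 = 0.3417
Iter 5: z = -0.2161 + 0.1809i, |z|^2 = 0.0794
Iter 6: z = -0.4260 + 0.3608i, |z|^2 = 0.3117
Iter 7: z = -0.3887 + 0.1316i, |z|^2 = 0.1684
Iter 8: z = -0.3062 + 0.3367i, |z|^2 = 0.2072
Iter 9: z = -0.4596 + 0.2328i, |z|^2 = 0.2654
Iter 10: z = -0.2830 + 0.2250i, |z|^2 = 0.1307
Iter 11: z = -0.4106 + 0.3116i, |z|^2 = 0.2657
Iter 12: z = -0.3685 + 0.1831i, |z|^2 = 0.1693
Iter 13: z = -0.3377 + 0.3040i, |z|^2 = 0.2065
Iter 14: z = -0.4184 + 0.2337i, |z|^2 = 0.2297
Iter 15: z = -0.3195 + 0.2435i, |z|^2 = 0.1614
Iter 16: z = -0.3972 + 0.2834i, |z|^2 = 0.2381
Iter 17: z = -0.3626 + 0.2139i, |z|^2 = 0.1772
Iter 18: z = -0.3543 + 0.2839i, |z|^2 = 0.2061
Iter 19: z = -0.3951 + 0.2378i, |z|^2 = 0.2127
Iter 20: z = -0.3405 + 0.2511i, |z|^2 = 0.1790
Iter 21: z = -0.3871 + 0.2680i, |z|^2 = 0.2217
Iter 22: z = -0.3620 + 0.2315i, |z|^2 = 0.1846
Did not escape in 23 iterations → in set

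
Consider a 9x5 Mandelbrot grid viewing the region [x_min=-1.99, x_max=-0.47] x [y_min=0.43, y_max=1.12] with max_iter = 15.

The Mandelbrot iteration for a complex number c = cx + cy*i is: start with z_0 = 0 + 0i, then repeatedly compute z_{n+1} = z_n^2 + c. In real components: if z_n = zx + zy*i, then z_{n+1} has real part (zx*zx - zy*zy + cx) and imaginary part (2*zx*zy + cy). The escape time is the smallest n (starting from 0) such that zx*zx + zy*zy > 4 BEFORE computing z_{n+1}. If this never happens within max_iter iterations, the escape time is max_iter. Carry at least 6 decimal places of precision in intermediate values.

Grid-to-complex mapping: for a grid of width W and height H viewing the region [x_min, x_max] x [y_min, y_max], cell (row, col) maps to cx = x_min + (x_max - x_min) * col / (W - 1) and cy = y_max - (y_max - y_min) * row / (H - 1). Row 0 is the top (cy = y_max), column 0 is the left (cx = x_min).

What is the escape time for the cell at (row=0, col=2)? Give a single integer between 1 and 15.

z_0 = 0 + 0i, c = -1.6100 + 1.1200i
Iter 1: z = -1.6100 + 1.1200i, |z|^2 = 3.8465
Iter 2: z = -0.2723 + -2.4864i, |z|^2 = 6.2563
Escaped at iteration 2

Answer: 2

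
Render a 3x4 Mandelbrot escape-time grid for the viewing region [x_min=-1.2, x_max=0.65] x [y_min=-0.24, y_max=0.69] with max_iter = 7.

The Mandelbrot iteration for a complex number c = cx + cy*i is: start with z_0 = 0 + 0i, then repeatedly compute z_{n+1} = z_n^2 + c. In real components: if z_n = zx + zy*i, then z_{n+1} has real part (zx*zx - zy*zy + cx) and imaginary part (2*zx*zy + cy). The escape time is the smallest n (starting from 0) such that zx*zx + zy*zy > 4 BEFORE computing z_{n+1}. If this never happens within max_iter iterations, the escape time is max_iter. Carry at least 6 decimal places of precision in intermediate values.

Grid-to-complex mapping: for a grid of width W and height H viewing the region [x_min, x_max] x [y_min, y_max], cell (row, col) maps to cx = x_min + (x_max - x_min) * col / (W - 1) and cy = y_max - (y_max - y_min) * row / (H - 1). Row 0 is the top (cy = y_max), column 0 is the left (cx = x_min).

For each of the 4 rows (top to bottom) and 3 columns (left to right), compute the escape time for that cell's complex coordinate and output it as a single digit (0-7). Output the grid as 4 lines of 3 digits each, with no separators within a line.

(row=0, col=0): c = -1.2000 + 0.6900i → escape time 3
(row=0, col=1): c = -0.2750 + 0.6900i → escape time 7
(row=0, col=2): c = 0.6500 + 0.6900i → escape time 3
(row=1, col=0): c = -1.2000 + 0.3800i → escape time 7
(row=1, col=1): c = -0.2750 + 0.3800i → escape time 7
(row=1, col=2): c = 0.6500 + 0.3800i → escape time 3
(row=2, col=0): c = -1.2000 + 0.0700i → escape time 7
(row=2, col=1): c = -0.2750 + 0.0700i → escape time 7
(row=2, col=2): c = 0.6500 + 0.0700i → escape time 4
(row=3, col=0): c = -1.2000 + -0.2400i → escape time 7
(row=3, col=1): c = -0.2750 + -0.2400i → escape time 7
(row=3, col=2): c = 0.6500 + -0.2400i → escape time 4

Answer: 373
773
774
774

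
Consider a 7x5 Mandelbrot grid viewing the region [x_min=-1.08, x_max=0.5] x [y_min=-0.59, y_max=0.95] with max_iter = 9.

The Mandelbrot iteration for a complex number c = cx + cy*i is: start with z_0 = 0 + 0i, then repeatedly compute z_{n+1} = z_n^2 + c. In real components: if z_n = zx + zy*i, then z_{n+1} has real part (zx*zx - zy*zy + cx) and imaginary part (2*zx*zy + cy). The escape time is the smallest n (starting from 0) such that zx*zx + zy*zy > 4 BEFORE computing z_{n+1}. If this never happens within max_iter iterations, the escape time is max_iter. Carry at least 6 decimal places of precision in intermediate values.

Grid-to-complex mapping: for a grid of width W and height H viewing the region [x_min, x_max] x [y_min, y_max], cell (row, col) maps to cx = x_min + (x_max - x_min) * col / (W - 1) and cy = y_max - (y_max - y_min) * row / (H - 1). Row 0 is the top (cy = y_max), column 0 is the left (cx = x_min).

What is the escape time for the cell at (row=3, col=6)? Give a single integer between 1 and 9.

z_0 = 0 + 0i, c = 0.5000 + -0.2050i
Iter 1: z = 0.5000 + -0.2050i, |z|^2 = 0.2920
Iter 2: z = 0.7080 + -0.4100i, |z|^2 = 0.6693
Iter 3: z = 0.8331 + -0.7855i, |z|^2 = 1.3112
Iter 4: z = 0.5770 + -1.5139i, |z|^2 = 2.6249
Iter 5: z = -1.4590 + -1.9521i, |z|^2 = 5.9394
Escaped at iteration 5

Answer: 5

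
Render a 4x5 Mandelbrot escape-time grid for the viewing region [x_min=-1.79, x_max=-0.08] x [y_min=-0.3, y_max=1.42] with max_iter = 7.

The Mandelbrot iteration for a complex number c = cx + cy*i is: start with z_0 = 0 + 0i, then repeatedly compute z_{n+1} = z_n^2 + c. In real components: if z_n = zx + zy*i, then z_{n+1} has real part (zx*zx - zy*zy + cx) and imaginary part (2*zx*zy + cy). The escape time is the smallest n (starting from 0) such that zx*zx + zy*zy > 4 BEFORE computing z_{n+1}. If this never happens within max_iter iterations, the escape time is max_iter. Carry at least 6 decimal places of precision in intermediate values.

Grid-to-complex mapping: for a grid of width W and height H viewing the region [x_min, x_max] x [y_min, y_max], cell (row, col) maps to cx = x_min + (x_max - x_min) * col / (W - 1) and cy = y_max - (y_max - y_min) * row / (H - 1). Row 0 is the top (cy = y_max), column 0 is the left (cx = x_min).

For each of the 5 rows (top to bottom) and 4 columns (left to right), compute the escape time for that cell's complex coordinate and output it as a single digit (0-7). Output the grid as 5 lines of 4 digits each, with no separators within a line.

(row=0, col=0): c = -1.7900 + 1.4200i → escape time 1
(row=0, col=1): c = -1.2200 + 1.4200i → escape time 2
(row=0, col=2): c = -0.6500 + 1.4200i → escape time 2
(row=0, col=3): c = -0.0800 + 1.4200i → escape time 2
(row=1, col=0): c = -1.7900 + 0.9900i → escape time 1
(row=1, col=1): c = -1.2200 + 0.9900i → escape time 3
(row=1, col=2): c = -0.6500 + 0.9900i → escape time 4
(row=1, col=3): c = -0.0800 + 0.9900i → escape time 7
(row=2, col=0): c = -1.7900 + 0.5600i → escape time 3
(row=2, col=1): c = -1.2200 + 0.5600i → escape time 4
(row=2, col=2): c = -0.6500 + 0.5600i → escape time 7
(row=2, col=3): c = -0.0800 + 0.5600i → escape time 7
(row=3, col=0): c = -1.7900 + 0.1300i → escape time 4
(row=3, col=1): c = -1.2200 + 0.1300i → escape time 7
(row=3, col=2): c = -0.6500 + 0.1300i → escape time 7
(row=3, col=3): c = -0.0800 + 0.1300i → escape time 7
(row=4, col=0): c = -1.7900 + -0.3000i → escape time 4
(row=4, col=1): c = -1.2200 + -0.3000i → escape time 7
(row=4, col=2): c = -0.6500 + -0.3000i → escape time 7
(row=4, col=3): c = -0.0800 + -0.3000i → escape time 7

Answer: 1222
1347
3477
4777
4777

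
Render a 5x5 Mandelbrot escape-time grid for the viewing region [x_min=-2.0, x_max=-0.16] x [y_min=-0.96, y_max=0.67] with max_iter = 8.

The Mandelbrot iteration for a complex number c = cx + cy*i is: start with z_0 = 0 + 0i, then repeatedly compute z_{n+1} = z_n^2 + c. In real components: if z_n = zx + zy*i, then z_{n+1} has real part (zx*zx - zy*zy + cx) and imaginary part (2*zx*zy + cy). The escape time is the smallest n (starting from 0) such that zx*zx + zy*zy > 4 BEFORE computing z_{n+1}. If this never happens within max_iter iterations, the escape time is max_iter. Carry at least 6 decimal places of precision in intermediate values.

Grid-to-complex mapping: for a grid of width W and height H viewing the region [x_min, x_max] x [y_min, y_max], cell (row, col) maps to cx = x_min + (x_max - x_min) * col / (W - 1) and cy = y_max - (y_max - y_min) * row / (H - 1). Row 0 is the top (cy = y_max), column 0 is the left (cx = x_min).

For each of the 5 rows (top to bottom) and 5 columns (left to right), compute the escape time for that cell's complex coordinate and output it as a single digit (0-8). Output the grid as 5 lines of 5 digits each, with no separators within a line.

Answer: 13488
15888
16888
13588
13348

Derivation:
(row=0, col=0): c = -2.0000 + 0.6700i → escape time 1
(row=0, col=1): c = -1.5400 + 0.6700i → escape time 3
(row=0, col=2): c = -1.0800 + 0.6700i → escape time 4
(row=0, col=3): c = -0.6200 + 0.6700i → escape time 8
(row=0, col=4): c = -0.1600 + 0.6700i → escape time 8
(row=1, col=0): c = -2.0000 + 0.2625i → escape time 1
(row=1, col=1): c = -1.5400 + 0.2625i → escape time 5
(row=1, col=2): c = -1.0800 + 0.2625i → escape time 8
(row=1, col=3): c = -0.6200 + 0.2625i → escape time 8
(row=1, col=4): c = -0.1600 + 0.2625i → escape time 8
(row=2, col=0): c = -2.0000 + -0.1450i → escape time 1
(row=2, col=1): c = -1.5400 + -0.1450i → escape time 6
(row=2, col=2): c = -1.0800 + -0.1450i → escape time 8
(row=2, col=3): c = -0.6200 + -0.1450i → escape time 8
(row=2, col=4): c = -0.1600 + -0.1450i → escape time 8
(row=3, col=0): c = -2.0000 + -0.5525i → escape time 1
(row=3, col=1): c = -1.5400 + -0.5525i → escape time 3
(row=3, col=2): c = -1.0800 + -0.5525i → escape time 5
(row=3, col=3): c = -0.6200 + -0.5525i → escape time 8
(row=3, col=4): c = -0.1600 + -0.5525i → escape time 8
(row=4, col=0): c = -2.0000 + -0.9600i → escape time 1
(row=4, col=1): c = -1.5400 + -0.9600i → escape time 3
(row=4, col=2): c = -1.0800 + -0.9600i → escape time 3
(row=4, col=3): c = -0.6200 + -0.9600i → escape time 4
(row=4, col=4): c = -0.1600 + -0.9600i → escape time 8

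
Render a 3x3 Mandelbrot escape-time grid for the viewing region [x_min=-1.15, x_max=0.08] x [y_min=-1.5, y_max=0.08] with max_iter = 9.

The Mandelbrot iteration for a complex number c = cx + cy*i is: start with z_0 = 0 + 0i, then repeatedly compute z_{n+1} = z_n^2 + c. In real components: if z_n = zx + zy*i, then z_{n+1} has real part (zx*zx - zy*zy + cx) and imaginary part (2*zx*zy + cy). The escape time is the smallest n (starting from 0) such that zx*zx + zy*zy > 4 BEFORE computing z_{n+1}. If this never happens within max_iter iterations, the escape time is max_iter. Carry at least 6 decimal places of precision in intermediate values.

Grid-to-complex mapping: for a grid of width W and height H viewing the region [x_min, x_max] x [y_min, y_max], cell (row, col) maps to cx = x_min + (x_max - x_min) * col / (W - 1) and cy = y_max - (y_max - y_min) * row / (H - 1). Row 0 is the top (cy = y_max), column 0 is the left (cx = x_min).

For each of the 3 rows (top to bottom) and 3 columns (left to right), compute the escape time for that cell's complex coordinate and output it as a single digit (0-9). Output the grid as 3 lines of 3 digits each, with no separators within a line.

Answer: 999
388
222

Derivation:
(row=0, col=0): c = -1.1500 + 0.0800i → escape time 9
(row=0, col=1): c = -0.5350 + 0.0800i → escape time 9
(row=0, col=2): c = 0.0800 + 0.0800i → escape time 9
(row=1, col=0): c = -1.1500 + -0.7100i → escape time 3
(row=1, col=1): c = -0.5350 + -0.7100i → escape time 8
(row=1, col=2): c = 0.0800 + -0.7100i → escape time 8
(row=2, col=0): c = -1.1500 + -1.5000i → escape time 2
(row=2, col=1): c = -0.5350 + -1.5000i → escape time 2
(row=2, col=2): c = 0.0800 + -1.5000i → escape time 2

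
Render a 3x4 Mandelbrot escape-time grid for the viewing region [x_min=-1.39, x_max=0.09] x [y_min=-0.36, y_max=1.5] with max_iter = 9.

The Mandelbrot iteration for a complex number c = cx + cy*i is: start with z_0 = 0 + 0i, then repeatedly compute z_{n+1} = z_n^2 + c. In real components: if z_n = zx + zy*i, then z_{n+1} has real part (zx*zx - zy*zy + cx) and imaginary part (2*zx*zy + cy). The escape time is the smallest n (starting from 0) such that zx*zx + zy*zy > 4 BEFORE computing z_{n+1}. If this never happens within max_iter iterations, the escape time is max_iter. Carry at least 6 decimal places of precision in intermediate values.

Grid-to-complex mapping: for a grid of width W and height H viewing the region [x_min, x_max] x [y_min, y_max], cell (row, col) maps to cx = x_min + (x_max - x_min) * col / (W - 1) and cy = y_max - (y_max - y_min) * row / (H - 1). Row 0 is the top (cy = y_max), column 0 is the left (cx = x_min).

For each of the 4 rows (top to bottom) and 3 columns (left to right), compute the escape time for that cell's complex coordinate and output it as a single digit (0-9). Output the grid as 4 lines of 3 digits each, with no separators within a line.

Answer: 122
345
699
599

Derivation:
(row=0, col=0): c = -1.3900 + 1.5000i → escape time 1
(row=0, col=1): c = -0.6500 + 1.5000i → escape time 2
(row=0, col=2): c = 0.0900 + 1.5000i → escape time 2
(row=1, col=0): c = -1.3900 + 0.8800i → escape time 3
(row=1, col=1): c = -0.6500 + 0.8800i → escape time 4
(row=1, col=2): c = 0.0900 + 0.8800i → escape time 5
(row=2, col=0): c = -1.3900 + 0.2600i → escape time 6
(row=2, col=1): c = -0.6500 + 0.2600i → escape time 9
(row=2, col=2): c = 0.0900 + 0.2600i → escape time 9
(row=3, col=0): c = -1.3900 + -0.3600i → escape time 5
(row=3, col=1): c = -0.6500 + -0.3600i → escape time 9
(row=3, col=2): c = 0.0900 + -0.3600i → escape time 9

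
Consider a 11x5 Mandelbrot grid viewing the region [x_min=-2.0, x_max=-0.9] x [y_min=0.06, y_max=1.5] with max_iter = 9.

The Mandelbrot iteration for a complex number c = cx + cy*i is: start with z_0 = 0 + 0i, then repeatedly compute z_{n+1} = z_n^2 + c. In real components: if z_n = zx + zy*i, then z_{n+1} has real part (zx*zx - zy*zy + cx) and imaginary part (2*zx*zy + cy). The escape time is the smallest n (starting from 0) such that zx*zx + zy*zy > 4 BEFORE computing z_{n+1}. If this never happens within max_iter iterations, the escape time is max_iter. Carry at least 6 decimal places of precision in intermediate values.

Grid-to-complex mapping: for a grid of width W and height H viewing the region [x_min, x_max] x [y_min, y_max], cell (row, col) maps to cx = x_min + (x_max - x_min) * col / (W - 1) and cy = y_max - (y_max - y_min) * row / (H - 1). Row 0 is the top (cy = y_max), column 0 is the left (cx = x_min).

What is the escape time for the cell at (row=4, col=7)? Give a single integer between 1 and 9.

Answer: 9

Derivation:
z_0 = 0 + 0i, c = -1.2300 + 0.0600i
Iter 1: z = -1.2300 + 0.0600i, |z|^2 = 1.5165
Iter 2: z = 0.2793 + -0.0876i, |z|^2 = 0.0857
Iter 3: z = -1.1597 + 0.0111i, |z|^2 = 1.3449
Iter 4: z = 0.1147 + 0.0343i, |z|^2 = 0.0143
Iter 5: z = -1.2180 + 0.0679i, |z|^2 = 1.4882
Iter 6: z = 0.2490 + -0.1053i, |z|^2 = 0.0731
Iter 7: z = -1.1791 + 0.0075i, |z|^2 = 1.3904
Iter 8: z = 0.1602 + 0.0422i, |z|^2 = 0.0275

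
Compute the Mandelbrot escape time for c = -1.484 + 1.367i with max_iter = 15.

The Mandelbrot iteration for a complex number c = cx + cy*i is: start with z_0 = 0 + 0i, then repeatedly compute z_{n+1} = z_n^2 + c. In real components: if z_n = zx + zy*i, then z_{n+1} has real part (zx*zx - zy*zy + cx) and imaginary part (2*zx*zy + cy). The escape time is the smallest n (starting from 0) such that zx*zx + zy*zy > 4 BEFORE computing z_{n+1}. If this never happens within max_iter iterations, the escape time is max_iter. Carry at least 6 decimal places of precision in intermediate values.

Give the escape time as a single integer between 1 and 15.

z_0 = 0 + 0i, c = -1.4840 + 1.3670i
Iter 1: z = -1.4840 + 1.3670i, |z|^2 = 4.0709
Escaped at iteration 1

Answer: 1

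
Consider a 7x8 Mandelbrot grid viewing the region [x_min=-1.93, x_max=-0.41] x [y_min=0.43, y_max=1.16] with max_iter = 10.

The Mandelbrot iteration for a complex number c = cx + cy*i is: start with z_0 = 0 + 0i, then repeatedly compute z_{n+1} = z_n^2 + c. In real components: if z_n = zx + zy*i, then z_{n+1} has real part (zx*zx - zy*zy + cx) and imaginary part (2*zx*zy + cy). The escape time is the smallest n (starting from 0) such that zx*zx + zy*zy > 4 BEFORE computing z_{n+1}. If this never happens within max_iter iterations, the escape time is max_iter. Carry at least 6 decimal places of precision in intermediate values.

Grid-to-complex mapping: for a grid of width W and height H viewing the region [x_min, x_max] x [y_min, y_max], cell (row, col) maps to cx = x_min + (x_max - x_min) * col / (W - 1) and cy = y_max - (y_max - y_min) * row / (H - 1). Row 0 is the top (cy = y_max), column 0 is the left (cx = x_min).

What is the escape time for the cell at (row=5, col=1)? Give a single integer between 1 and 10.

Answer: 3

Derivation:
z_0 = 0 + 0i, c = -1.6767 + 0.6386i
Iter 1: z = -1.6767 + 0.6386i, |z|^2 = 3.2190
Iter 2: z = 0.7268 + -1.5028i, |z|^2 = 2.7865
Iter 3: z = -3.4068 + -1.5458i, |z|^2 = 13.9956
Escaped at iteration 3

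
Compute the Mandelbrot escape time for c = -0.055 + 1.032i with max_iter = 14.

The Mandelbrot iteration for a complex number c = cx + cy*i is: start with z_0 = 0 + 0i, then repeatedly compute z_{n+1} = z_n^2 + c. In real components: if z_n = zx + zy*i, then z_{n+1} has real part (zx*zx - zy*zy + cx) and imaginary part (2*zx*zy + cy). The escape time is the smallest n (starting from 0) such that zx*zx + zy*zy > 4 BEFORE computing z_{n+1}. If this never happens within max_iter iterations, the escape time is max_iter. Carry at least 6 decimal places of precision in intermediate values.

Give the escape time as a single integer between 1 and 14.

z_0 = 0 + 0i, c = -0.0550 + 1.0320i
Iter 1: z = -0.0550 + 1.0320i, |z|^2 = 1.0680
Iter 2: z = -1.1170 + 0.9185i, |z|^2 = 2.0913
Iter 3: z = 0.3491 + -1.0199i, |z|^2 = 1.1620
Iter 4: z = -0.9733 + 0.3200i, |z|^2 = 1.0497
Iter 5: z = 0.7899 + 0.4092i, |z|^2 = 0.7914
Iter 6: z = 0.4016 + 1.6784i, |z|^2 = 2.9785
Iter 7: z = -2.7109 + 2.3801i, |z|^2 = 13.0139
Escaped at iteration 7

Answer: 7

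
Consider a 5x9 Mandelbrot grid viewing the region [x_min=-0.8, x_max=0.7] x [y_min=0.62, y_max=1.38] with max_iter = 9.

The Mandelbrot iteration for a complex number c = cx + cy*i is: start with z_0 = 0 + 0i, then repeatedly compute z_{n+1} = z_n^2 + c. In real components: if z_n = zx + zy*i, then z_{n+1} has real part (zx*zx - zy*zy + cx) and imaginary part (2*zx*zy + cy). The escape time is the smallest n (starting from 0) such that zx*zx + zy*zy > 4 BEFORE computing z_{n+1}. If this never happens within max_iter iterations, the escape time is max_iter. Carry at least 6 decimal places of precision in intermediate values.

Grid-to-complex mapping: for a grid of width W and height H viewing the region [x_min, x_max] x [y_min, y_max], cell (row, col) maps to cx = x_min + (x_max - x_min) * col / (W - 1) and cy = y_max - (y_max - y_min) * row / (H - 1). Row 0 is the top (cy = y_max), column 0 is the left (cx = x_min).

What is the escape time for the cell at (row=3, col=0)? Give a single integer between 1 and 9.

Answer: 3

Derivation:
z_0 = 0 + 0i, c = -0.8000 + 1.0950i
Iter 1: z = -0.8000 + 1.0950i, |z|^2 = 1.8390
Iter 2: z = -1.3590 + -0.6570i, |z|^2 = 2.2786
Iter 3: z = 0.6153 + 2.8808i, |z|^2 = 8.6774
Escaped at iteration 3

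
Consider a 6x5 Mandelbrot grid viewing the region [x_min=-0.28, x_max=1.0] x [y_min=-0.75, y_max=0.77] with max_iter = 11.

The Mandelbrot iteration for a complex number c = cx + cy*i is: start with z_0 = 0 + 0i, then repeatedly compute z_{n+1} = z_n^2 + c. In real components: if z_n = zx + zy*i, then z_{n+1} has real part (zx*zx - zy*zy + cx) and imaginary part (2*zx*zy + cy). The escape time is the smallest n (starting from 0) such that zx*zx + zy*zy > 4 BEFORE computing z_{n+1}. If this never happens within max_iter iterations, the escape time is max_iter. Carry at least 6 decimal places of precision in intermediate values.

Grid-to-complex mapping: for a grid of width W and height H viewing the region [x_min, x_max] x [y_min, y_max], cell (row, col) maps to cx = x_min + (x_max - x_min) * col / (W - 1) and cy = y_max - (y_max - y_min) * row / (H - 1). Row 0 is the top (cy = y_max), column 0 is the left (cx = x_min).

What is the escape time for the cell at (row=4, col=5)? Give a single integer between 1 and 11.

Answer: 2

Derivation:
z_0 = 0 + 0i, c = 1.0000 + -0.7500i
Iter 1: z = 1.0000 + -0.7500i, |z|^2 = 1.5625
Iter 2: z = 1.4375 + -2.2500i, |z|^2 = 7.1289
Escaped at iteration 2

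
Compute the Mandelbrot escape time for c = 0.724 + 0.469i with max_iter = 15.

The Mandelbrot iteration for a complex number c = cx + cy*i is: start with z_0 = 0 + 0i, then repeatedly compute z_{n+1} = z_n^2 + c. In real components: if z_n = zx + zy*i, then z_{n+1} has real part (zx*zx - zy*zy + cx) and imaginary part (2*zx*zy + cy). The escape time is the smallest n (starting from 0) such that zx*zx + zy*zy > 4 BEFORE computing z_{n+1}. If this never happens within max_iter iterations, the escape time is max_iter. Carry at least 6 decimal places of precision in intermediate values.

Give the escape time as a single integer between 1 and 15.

z_0 = 0 + 0i, c = 0.7240 + 0.4690i
Iter 1: z = 0.7240 + 0.4690i, |z|^2 = 0.7441
Iter 2: z = 1.0282 + 1.1481i, |z|^2 = 2.3754
Iter 3: z = 0.4631 + 2.8300i, |z|^2 = 8.2234
Escaped at iteration 3

Answer: 3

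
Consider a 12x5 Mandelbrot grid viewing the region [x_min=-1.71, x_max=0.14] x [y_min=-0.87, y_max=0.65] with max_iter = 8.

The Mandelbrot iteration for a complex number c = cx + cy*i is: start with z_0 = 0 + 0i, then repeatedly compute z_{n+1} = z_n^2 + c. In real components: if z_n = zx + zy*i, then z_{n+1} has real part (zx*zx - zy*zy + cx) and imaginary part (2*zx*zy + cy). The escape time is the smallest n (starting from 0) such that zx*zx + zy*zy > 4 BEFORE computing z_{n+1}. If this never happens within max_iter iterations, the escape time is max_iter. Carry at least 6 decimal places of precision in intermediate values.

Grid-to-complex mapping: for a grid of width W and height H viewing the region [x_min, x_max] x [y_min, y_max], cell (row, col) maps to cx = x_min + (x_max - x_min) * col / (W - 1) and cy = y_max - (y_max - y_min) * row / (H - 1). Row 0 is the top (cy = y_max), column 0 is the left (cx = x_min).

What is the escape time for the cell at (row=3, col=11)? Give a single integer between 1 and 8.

z_0 = 0 + 0i, c = 0.1400 + -0.4900i
Iter 1: z = 0.1400 + -0.4900i, |z|^2 = 0.2597
Iter 2: z = -0.0805 + -0.6272i, |z|^2 = 0.3999
Iter 3: z = -0.2469 + -0.3890i, |z|^2 = 0.2123
Iter 4: z = 0.0496 + -0.2979i, |z|^2 = 0.0912
Iter 5: z = 0.0537 + -0.5196i, |z|^2 = 0.2728
Iter 6: z = -0.1271 + -0.5458i, |z|^2 = 0.3141
Iter 7: z = -0.1418 + -0.3513i, |z|^2 = 0.1435

Answer: 8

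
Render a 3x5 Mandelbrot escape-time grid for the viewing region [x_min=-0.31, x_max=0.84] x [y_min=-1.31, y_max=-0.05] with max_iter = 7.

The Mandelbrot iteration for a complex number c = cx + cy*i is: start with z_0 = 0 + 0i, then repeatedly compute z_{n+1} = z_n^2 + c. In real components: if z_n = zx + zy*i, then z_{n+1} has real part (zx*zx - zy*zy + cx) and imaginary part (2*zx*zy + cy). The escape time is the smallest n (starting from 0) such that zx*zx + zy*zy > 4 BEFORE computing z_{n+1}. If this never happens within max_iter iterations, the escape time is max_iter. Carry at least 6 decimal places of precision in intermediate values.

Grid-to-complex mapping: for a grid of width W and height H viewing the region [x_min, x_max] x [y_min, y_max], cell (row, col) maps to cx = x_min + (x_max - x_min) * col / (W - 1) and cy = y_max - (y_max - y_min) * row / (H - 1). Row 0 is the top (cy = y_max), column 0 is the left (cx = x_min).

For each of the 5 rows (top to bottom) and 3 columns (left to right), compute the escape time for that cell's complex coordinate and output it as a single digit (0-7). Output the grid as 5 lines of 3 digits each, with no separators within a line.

Answer: 773
773
772
542
322

Derivation:
(row=0, col=0): c = -0.3100 + -0.0500i → escape time 7
(row=0, col=1): c = 0.2650 + -0.0500i → escape time 7
(row=0, col=2): c = 0.8400 + -0.0500i → escape time 3
(row=1, col=0): c = -0.3100 + -0.3650i → escape time 7
(row=1, col=1): c = 0.2650 + -0.3650i → escape time 7
(row=1, col=2): c = 0.8400 + -0.3650i → escape time 3
(row=2, col=0): c = -0.3100 + -0.6800i → escape time 7
(row=2, col=1): c = 0.2650 + -0.6800i → escape time 7
(row=2, col=2): c = 0.8400 + -0.6800i → escape time 2
(row=3, col=0): c = -0.3100 + -0.9950i → escape time 5
(row=3, col=1): c = 0.2650 + -0.9950i → escape time 4
(row=3, col=2): c = 0.8400 + -0.9950i → escape time 2
(row=4, col=0): c = -0.3100 + -1.3100i → escape time 3
(row=4, col=1): c = 0.2650 + -1.3100i → escape time 2
(row=4, col=2): c = 0.8400 + -1.3100i → escape time 2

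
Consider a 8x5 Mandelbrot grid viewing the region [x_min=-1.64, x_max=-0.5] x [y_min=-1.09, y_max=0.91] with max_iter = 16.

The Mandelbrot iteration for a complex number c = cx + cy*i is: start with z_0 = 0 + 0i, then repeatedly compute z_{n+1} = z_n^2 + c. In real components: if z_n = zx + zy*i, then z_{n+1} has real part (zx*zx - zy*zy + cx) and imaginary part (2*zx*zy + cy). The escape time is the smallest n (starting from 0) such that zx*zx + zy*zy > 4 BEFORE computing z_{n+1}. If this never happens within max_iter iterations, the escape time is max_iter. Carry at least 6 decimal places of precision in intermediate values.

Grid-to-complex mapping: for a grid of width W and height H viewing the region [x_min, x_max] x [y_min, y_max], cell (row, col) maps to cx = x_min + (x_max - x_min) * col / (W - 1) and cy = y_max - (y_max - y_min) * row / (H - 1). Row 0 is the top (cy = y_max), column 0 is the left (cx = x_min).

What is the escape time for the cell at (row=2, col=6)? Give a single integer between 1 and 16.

Answer: 16

Derivation:
z_0 = 0 + 0i, c = -0.6629 + -0.0900i
Iter 1: z = -0.6629 + -0.0900i, |z|^2 = 0.4475
Iter 2: z = -0.2316 + 0.0293i, |z|^2 = 0.0545
Iter 3: z = -0.6101 + -0.1036i, |z|^2 = 0.3829
Iter 4: z = -0.3014 + 0.0364i, |z|^2 = 0.0922
Iter 5: z = -0.5734 + -0.1119i, |z|^2 = 0.3413
Iter 6: z = -0.3467 + 0.0384i, |z|^2 = 0.1216
Iter 7: z = -0.5442 + -0.1166i, |z|^2 = 0.3097
Iter 8: z = -0.3803 + 0.0369i, |z|^2 = 0.1460
Iter 9: z = -0.5196 + -0.1181i, |z|^2 = 0.2839
Iter 10: z = -0.4069 + 0.0327i, |z|^2 = 0.1666
Iter 11: z = -0.4984 + -0.1166i, |z|^2 = 0.2620
Iter 12: z = -0.4281 + 0.0262i, |z|^2 = 0.1839
Iter 13: z = -0.4803 + -0.1124i, |z|^2 = 0.2433
Iter 14: z = -0.4448 + 0.0180i, |z|^2 = 0.1982
Iter 15: z = -0.4653 + -0.1060i, |z|^2 = 0.2278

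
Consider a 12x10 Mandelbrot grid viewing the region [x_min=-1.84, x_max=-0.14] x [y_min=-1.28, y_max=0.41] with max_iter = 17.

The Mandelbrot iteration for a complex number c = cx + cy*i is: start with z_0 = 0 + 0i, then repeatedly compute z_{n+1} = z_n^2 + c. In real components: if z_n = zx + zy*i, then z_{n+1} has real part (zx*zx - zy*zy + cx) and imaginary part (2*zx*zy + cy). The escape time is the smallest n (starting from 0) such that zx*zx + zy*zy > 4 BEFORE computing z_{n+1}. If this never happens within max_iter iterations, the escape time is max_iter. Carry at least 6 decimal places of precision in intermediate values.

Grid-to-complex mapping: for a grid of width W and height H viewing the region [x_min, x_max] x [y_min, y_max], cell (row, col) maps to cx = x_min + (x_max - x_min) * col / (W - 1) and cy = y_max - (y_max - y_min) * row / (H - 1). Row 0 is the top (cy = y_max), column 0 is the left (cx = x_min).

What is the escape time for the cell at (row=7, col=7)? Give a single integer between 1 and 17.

z_0 = 0 + 0i, c = -0.7582 + -0.9044i
Iter 1: z = -0.7582 + -0.9044i, |z|^2 = 1.3929
Iter 2: z = -1.0014 + 0.4670i, |z|^2 = 1.2208
Iter 3: z = 0.0264 + -1.8398i, |z|^2 = 3.3854
Iter 4: z = -4.1422 + -1.0017i, |z|^2 = 18.1613
Escaped at iteration 4

Answer: 4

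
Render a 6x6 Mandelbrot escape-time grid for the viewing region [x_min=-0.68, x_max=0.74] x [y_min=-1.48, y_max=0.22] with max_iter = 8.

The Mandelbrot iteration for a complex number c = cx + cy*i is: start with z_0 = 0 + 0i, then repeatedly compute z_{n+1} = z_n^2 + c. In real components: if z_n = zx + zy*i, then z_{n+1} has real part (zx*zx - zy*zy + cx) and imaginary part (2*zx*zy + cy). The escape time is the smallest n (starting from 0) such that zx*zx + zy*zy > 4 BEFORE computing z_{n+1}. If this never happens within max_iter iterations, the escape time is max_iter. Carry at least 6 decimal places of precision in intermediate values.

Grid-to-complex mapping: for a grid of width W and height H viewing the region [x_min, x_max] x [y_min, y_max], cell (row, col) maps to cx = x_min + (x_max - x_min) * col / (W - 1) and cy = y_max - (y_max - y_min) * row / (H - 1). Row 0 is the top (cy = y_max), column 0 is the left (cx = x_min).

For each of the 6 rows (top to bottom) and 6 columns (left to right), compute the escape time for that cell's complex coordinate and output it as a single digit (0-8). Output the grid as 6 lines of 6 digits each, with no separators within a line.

(row=0, col=0): c = -0.6800 + 0.2200i → escape time 8
(row=0, col=1): c = -0.3960 + 0.2200i → escape time 8
(row=0, col=2): c = -0.1120 + 0.2200i → escape time 8
(row=0, col=3): c = 0.1720 + 0.2200i → escape time 8
(row=0, col=4): c = 0.4560 + 0.2200i → escape time 8
(row=0, col=5): c = 0.7400 + 0.2200i → escape time 3
(row=1, col=0): c = -0.6800 + -0.1200i → escape time 8
(row=1, col=1): c = -0.3960 + -0.1200i → escape time 8
(row=1, col=2): c = -0.1120 + -0.1200i → escape time 8
(row=1, col=3): c = 0.1720 + -0.1200i → escape time 8
(row=1, col=4): c = 0.4560 + -0.1200i → escape time 6
(row=1, col=5): c = 0.7400 + -0.1200i → escape time 3
(row=2, col=0): c = -0.6800 + -0.4600i → escape time 8
(row=2, col=1): c = -0.3960 + -0.4600i → escape time 8
(row=2, col=2): c = -0.1120 + -0.4600i → escape time 8
(row=2, col=3): c = 0.1720 + -0.4600i → escape time 8
(row=2, col=4): c = 0.4560 + -0.4600i → escape time 6
(row=2, col=5): c = 0.7400 + -0.4600i → escape time 3
(row=3, col=0): c = -0.6800 + -0.8000i → escape time 4
(row=3, col=1): c = -0.3960 + -0.8000i → escape time 6
(row=3, col=2): c = -0.1120 + -0.8000i → escape time 8
(row=3, col=3): c = 0.1720 + -0.8000i → escape time 5
(row=3, col=4): c = 0.4560 + -0.8000i → escape time 3
(row=3, col=5): c = 0.7400 + -0.8000i → escape time 2
(row=4, col=0): c = -0.6800 + -1.1400i → escape time 3
(row=4, col=1): c = -0.3960 + -1.1400i → escape time 4
(row=4, col=2): c = -0.1120 + -1.1400i → escape time 5
(row=4, col=3): c = 0.1720 + -1.1400i → escape time 3
(row=4, col=4): c = 0.4560 + -1.1400i → escape time 2
(row=4, col=5): c = 0.7400 + -1.1400i → escape time 2
(row=5, col=0): c = -0.6800 + -1.4800i → escape time 2
(row=5, col=1): c = -0.3960 + -1.4800i → escape time 2
(row=5, col=2): c = -0.1120 + -1.4800i → escape time 2
(row=5, col=3): c = 0.1720 + -1.4800i → escape time 2
(row=5, col=4): c = 0.4560 + -1.4800i → escape time 2
(row=5, col=5): c = 0.7400 + -1.4800i → escape time 2

Answer: 888883
888863
888863
468532
345322
222222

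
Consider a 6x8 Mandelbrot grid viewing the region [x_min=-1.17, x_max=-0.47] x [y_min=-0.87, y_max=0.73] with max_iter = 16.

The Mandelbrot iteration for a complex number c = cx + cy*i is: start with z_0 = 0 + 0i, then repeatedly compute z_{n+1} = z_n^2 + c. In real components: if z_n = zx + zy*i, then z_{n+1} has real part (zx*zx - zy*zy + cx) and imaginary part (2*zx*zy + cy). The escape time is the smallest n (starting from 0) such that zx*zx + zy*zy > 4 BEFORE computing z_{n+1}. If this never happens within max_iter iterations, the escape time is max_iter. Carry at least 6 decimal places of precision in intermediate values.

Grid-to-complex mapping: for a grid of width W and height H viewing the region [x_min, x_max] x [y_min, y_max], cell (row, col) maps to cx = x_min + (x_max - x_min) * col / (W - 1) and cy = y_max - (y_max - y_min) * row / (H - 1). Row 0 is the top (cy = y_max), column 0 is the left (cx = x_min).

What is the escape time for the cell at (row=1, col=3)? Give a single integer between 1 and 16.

Answer: 6

Derivation:
z_0 = 0 + 0i, c = -0.7500 + 0.5014i
Iter 1: z = -0.7500 + 0.5014i, |z|^2 = 0.8139
Iter 2: z = -0.4389 + -0.2507i, |z|^2 = 0.2555
Iter 3: z = -0.6202 + 0.7215i, |z|^2 = 0.9052
Iter 4: z = -0.8859 + -0.3935i, |z|^2 = 0.9398
Iter 5: z = -0.1200 + 1.1987i, |z|^2 = 1.4514
Iter 6: z = -2.1726 + 0.2138i, |z|^2 = 4.7659
Escaped at iteration 6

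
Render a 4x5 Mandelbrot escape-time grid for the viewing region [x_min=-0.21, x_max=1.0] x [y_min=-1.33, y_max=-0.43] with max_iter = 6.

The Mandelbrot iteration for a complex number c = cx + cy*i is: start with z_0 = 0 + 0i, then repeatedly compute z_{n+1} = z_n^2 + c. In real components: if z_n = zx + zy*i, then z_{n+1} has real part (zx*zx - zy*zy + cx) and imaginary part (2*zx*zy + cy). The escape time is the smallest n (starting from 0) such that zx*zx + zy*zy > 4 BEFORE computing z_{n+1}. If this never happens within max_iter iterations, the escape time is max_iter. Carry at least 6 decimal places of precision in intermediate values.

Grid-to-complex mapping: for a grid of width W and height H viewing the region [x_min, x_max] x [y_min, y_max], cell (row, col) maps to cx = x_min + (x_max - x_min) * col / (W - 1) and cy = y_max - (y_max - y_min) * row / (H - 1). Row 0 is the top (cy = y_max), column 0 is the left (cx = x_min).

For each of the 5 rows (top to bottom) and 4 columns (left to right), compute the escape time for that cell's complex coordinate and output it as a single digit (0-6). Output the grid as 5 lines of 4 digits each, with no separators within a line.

(row=0, col=0): c = -0.2100 + -0.4300i → escape time 6
(row=0, col=1): c = 0.1933 + -0.4300i → escape time 6
(row=0, col=2): c = 0.5967 + -0.4300i → escape time 4
(row=0, col=3): c = 1.0000 + -0.4300i → escape time 2
(row=1, col=0): c = -0.2100 + -0.6550i → escape time 6
(row=1, col=1): c = 0.1933 + -0.6550i → escape time 6
(row=1, col=2): c = 0.5967 + -0.6550i → escape time 3
(row=1, col=3): c = 1.0000 + -0.6550i → escape time 2
(row=2, col=0): c = -0.2100 + -0.8800i → escape time 6
(row=2, col=1): c = 0.1933 + -0.8800i → escape time 4
(row=2, col=2): c = 0.5967 + -0.8800i → escape time 3
(row=2, col=3): c = 1.0000 + -0.8800i → escape time 2
(row=3, col=0): c = -0.2100 + -1.1050i → escape time 6
(row=3, col=1): c = 0.1933 + -1.1050i → escape time 3
(row=3, col=2): c = 0.5967 + -1.1050i → escape time 2
(row=3, col=3): c = 1.0000 + -1.1050i → escape time 2
(row=4, col=0): c = -0.2100 + -1.3300i → escape time 2
(row=4, col=1): c = 0.1933 + -1.3300i → escape time 2
(row=4, col=2): c = 0.5967 + -1.3300i → escape time 2
(row=4, col=3): c = 1.0000 + -1.3300i → escape time 2

Answer: 6642
6632
6432
6322
2222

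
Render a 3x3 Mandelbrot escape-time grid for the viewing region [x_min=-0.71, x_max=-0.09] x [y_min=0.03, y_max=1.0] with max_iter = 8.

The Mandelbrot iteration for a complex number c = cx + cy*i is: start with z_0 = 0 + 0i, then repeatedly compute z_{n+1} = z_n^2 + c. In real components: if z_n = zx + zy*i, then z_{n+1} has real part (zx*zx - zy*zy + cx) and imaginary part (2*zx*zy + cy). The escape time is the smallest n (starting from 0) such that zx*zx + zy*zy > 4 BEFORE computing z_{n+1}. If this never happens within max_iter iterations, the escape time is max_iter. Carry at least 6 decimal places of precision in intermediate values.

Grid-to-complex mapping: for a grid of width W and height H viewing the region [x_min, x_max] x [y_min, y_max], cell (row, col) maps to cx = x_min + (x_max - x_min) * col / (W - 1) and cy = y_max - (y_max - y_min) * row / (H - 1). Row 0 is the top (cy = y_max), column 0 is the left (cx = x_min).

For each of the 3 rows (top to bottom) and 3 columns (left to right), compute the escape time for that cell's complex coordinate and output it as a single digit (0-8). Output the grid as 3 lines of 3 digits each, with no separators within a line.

Answer: 348
788
888

Derivation:
(row=0, col=0): c = -0.7100 + 1.0000i → escape time 3
(row=0, col=1): c = -0.4000 + 1.0000i → escape time 4
(row=0, col=2): c = -0.0900 + 1.0000i → escape time 8
(row=1, col=0): c = -0.7100 + 0.5150i → escape time 7
(row=1, col=1): c = -0.4000 + 0.5150i → escape time 8
(row=1, col=2): c = -0.0900 + 0.5150i → escape time 8
(row=2, col=0): c = -0.7100 + 0.0300i → escape time 8
(row=2, col=1): c = -0.4000 + 0.0300i → escape time 8
(row=2, col=2): c = -0.0900 + 0.0300i → escape time 8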